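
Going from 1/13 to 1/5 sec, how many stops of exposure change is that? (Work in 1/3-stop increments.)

1 1/3 stops

1/13 → 1/10 → 1/8 → 1/6 → 1/5 — count the steps: 4 third-stops = 1 1/3 stops.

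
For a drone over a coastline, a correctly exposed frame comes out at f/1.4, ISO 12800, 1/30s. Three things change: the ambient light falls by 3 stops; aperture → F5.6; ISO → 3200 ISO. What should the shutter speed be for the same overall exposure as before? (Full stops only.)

Scene light: 3 stops darker.
Aperture: f/1.4 → f/2 → f/2.8 → f/4 → f/5.6 — 4 stops stopped down (darker).
ISO: 12800 → 6400 → 3200 — 2 stops lower (darker).
Net so far: 9 stops darker. Shutter speed: 1/30 → 1/15 → 1/8 → 1/4 → 1/2 → 1 → 2 → 4 → 8 → 15.

15 s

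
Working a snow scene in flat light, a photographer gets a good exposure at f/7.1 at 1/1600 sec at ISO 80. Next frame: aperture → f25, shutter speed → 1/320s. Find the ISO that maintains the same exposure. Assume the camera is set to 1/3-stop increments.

ISO 200

Aperture: f/7.1 → f/8 → f/9 → f/10 → f/11 → f/13 → f/14 → f/16 → f/18 → f/20 → f/22 → f/25 — 3 2/3 stops stopped down (darker).
Shutter speed: 1/1600 → 1/1250 → 1/1000 → 1/800 → 1/640 → 1/500 → 1/400 → 1/320 — 2 1/3 stops slower (brighter).
Net change so far: 1 1/3 stops darker. Offset with the ISO: 80 → 100 → 125 → 160 → 200.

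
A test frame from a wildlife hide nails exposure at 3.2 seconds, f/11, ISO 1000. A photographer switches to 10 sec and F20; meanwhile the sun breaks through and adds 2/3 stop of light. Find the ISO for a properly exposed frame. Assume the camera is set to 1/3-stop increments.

ISO 640

Scene light: 2/3 stop brighter.
Shutter speed: 3.2 → 4 → 5 → 6 → 8 → 10 — 1 2/3 stops longer (brighter).
Aperture: f/11 → f/13 → f/14 → f/16 → f/18 → f/20 — 1 2/3 stops narrower (darker).
Net so far: 2/3 stop brighter. ISO: 1000 → 800 → 640.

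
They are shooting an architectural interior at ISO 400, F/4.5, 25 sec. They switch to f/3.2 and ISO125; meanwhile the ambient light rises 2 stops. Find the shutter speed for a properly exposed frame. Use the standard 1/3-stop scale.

Scene light: 2 stops brighter.
Aperture: f/4.5 → f/4 → f/3.5 → f/3.2 — 1 stop opened up (brighter).
ISO: 400 → 320 → 250 → 200 → 160 → 125 — 1 2/3 stops dropped (darker).
Net so far: 1 1/3 stops brighter. Shutter speed: 25 → 20 → 15 → 13 → 10.

10 s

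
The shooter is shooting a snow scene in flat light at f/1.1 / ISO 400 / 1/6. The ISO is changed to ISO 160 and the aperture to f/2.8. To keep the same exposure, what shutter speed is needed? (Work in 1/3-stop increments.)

2.5 s

ISO: 400 → 320 → 250 → 200 → 160 — 1 1/3 stops lower (darker).
Aperture: f/1.1 → f/1.2 → f/1.4 → f/1.6 → f/1.8 → f/2 → f/2.2 → f/2.5 → f/2.8 — 2 2/3 stops stopped down (darker).
Net change so far: 4 stops darker. Offset with the shutter speed: 1/6 → 1/5 → 1/4 → 0.3 → 0.4 → 0.5 → 0.6 → 0.8 → 1 → 1.3 → 1.6 → 2 → 2.5.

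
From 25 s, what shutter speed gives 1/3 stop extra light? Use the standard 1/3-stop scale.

Shutter speed: 25 → 30 — 1/3 stop slower (brighter).

30 s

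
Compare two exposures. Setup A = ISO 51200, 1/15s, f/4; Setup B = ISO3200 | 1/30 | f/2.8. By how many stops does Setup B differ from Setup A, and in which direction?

Aperture: f/4 → f/2.8 — 1 stop wider (brighter).
Shutter speed: 1/15 → 1/30 — 1 stop shorter (darker).
ISO: 51200 → 25600 → 12800 → 6400 → 3200 — 4 stops lower (darker).
Net: +1 −1 −4 = −4 stops.

4 stops darker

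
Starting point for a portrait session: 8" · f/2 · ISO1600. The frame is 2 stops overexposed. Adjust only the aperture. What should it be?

Overexposed by 2 stops → need 2 stops darker.
Aperture: f/2 → f/2.8 → f/4.

f/4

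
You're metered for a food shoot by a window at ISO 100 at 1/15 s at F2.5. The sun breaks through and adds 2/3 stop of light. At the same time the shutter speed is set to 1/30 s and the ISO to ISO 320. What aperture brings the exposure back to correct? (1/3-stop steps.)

Scene light: 2/3 stop brighter.
Shutter speed: 1/15 → 1/20 → 1/25 → 1/30 — 1 stop shorter (darker).
ISO: 100 → 125 → 160 → 200 → 250 → 320 — 1 2/3 stops higher (brighter).
Net so far: 1 1/3 stops brighter. Aperture: f/2.5 → f/2.8 → f/3.2 → f/3.5 → f/4.

f/4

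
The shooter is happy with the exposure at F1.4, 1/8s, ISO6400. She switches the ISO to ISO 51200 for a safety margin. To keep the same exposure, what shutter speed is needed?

1/60s

ISO: 6400 → 12800 → 25600 → 51200 — 3 stops raised (brighter).
Need 3 stops darker from the shutter speed: 1/8 → 1/15 → 1/30 → 1/60.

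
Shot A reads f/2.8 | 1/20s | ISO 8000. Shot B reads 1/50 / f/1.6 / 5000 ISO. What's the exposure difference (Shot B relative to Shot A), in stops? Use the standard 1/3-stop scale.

1/3 stop darker

Aperture: f/2.8 → f/2.5 → f/2.2 → f/2 → f/1.8 → f/1.6 — 1 2/3 stops larger aperture (brighter).
Shutter speed: 1/20 → 1/25 → 1/30 → 1/40 → 1/50 — 1 1/3 stops faster (darker).
ISO: 8000 → 6400 → 5000 — 2/3 stop lower (darker).
Net: +1 2/3 −1 1/3 −2/3 = −1/3 stops.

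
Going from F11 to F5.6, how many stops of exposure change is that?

2 stops

f/11 → f/8 → f/5.6 — count the steps: 2 stops.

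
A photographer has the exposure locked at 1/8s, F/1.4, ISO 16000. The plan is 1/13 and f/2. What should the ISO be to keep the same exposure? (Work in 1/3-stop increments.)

ISO 51200

Shutter speed: 1/8 → 1/10 → 1/13 — 2/3 stop shorter (darker).
Aperture: f/1.4 → f/1.6 → f/1.8 → f/2 — 1 stop smaller aperture (darker).
Net change so far: 1 2/3 stops darker. Offset with the ISO: 16000 → 20000 → 25600 → 32000 → 40000 → 51200.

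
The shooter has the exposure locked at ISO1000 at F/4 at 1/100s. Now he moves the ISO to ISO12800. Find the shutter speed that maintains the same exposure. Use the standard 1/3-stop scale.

1/1250s

ISO: 1000 → 1250 → 1600 → 2000 → 2500 → 3200 → 4000 → 5000 → 6400 → 8000 → 10000 → 12800 — 3 2/3 stops raised (brighter).
Need 3 2/3 stops darker from the shutter speed: 1/100 → 1/125 → 1/160 → 1/200 → 1/250 → 1/320 → 1/400 → 1/500 → 1/640 → 1/800 → 1/1000 → 1/1250.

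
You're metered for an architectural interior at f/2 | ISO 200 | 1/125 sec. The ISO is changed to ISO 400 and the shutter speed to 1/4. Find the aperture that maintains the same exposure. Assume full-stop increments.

f/16

ISO: 200 → 400 — 1 stop raised (brighter).
Shutter speed: 1/125 → 1/60 → 1/30 → 1/15 → 1/8 → 1/4 — 5 stops longer (brighter).
Net change so far: 6 stops brighter. Offset with the aperture: f/2 → f/2.8 → f/4 → f/5.6 → f/8 → f/11 → f/16.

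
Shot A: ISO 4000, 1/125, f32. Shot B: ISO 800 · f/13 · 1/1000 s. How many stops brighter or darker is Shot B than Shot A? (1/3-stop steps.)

2 2/3 stops darker

Aperture: f/32 → f/29 → f/25 → f/22 → f/20 → f/18 → f/16 → f/14 → f/13 — 2 2/3 stops larger aperture (brighter).
Shutter speed: 1/125 → 1/160 → 1/200 → 1/250 → 1/320 → 1/400 → 1/500 → 1/640 → 1/800 → 1/1000 — 3 stops shorter (darker).
ISO: 4000 → 3200 → 2500 → 2000 → 1600 → 1250 → 1000 → 800 — 2 1/3 stops lower (darker).
Net: +2 2/3 −3 −2 1/3 = −2 2/3 stops.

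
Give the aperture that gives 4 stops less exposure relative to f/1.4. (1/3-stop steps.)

f/5.6

Aperture: f/1.4 → f/1.6 → f/1.8 → f/2 → f/2.2 → f/2.5 → f/2.8 → f/3.2 → f/3.5 → f/4 → f/4.5 → f/5 → f/5.6 — 4 stops stopped down (darker).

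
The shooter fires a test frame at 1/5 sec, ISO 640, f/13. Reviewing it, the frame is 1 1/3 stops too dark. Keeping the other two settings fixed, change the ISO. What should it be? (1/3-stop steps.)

Underexposed by 1 1/3 stops → need 1 1/3 stops brighter.
ISO: 640 → 800 → 1000 → 1250 → 1600.

ISO 1600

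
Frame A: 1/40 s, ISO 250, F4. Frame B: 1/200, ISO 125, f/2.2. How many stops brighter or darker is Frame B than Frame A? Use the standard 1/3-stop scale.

Aperture: f/4 → f/3.5 → f/3.2 → f/2.8 → f/2.5 → f/2.2 — 1 2/3 stops larger aperture (brighter).
Shutter speed: 1/40 → 1/50 → 1/60 → 1/80 → 1/100 → 1/125 → 1/160 → 1/200 — 2 1/3 stops shorter (darker).
ISO: 250 → 200 → 160 → 125 — 1 stop dropped (darker).
Net: +1 2/3 −2 1/3 −1 = −1 2/3 stops.

1 2/3 stops darker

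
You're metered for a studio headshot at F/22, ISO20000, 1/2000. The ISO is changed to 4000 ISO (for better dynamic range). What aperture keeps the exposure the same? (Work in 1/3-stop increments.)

f/10

ISO: 20000 → 16000 → 12800 → 10000 → 8000 → 6400 → 5000 → 4000 — 2 1/3 stops lower (darker).
Need 2 1/3 stops brighter from the aperture: f/22 → f/20 → f/18 → f/16 → f/14 → f/13 → f/11 → f/10.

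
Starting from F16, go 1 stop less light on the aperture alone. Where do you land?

f/22

Aperture: f/16 → f/22 — 1 stop narrower (darker).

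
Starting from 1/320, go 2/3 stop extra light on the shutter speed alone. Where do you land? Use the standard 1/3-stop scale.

1/200s

Shutter speed: 1/320 → 1/250 → 1/200 — 2/3 stop longer (brighter).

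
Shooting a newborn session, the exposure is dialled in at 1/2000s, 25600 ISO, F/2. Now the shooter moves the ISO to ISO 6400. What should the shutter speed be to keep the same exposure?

1/500s

ISO: 25600 → 12800 → 6400 — 2 stops lower (darker).
Need 2 stops brighter from the shutter speed: 1/2000 → 1/1000 → 1/500.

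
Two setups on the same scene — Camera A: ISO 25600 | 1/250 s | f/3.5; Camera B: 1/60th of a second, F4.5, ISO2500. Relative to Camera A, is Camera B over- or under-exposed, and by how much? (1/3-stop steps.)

Aperture: f/3.5 → f/4 → f/4.5 — 2/3 stop stopped down (darker).
Shutter speed: 1/250 → 1/200 → 1/160 → 1/125 → 1/100 → 1/80 → 1/60 — 2 stops slower (brighter).
ISO: 25600 → 20000 → 16000 → 12800 → 10000 → 8000 → 6400 → 5000 → 4000 → 3200 → 2500 — 3 1/3 stops lower (darker).
Net: −2/3 +2 −3 1/3 = −2 stops.

2 stops darker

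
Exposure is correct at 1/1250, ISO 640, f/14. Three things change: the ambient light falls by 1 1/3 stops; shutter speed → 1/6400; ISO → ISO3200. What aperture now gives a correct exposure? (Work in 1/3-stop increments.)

Scene light: 1 1/3 stops darker.
Shutter speed: 1/1250 → 1/1600 → 1/2000 → 1/2500 → 1/3200 → 1/4000 → 1/5000 → 1/6400 — 2 1/3 stops faster (darker).
ISO: 640 → 800 → 1000 → 1250 → 1600 → 2000 → 2500 → 3200 — 2 1/3 stops raised (brighter).
Net so far: 1 1/3 stops darker. Aperture: f/14 → f/13 → f/11 → f/10 → f/9.

f/9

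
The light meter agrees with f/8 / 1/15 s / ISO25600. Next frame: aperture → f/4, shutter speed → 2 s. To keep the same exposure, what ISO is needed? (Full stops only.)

Aperture: f/8 → f/5.6 → f/4 — 2 stops opened up (brighter).
Shutter speed: 1/15 → 1/8 → 1/4 → 1/2 → 1 → 2 — 5 stops slower (brighter).
Net change so far: 7 stops brighter. Offset with the ISO: 25600 → 12800 → 6400 → 3200 → 1600 → 800 → 400 → 200.

ISO 200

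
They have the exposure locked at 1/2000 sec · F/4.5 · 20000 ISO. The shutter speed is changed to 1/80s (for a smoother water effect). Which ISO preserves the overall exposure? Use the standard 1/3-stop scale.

Shutter speed: 1/2000 → 1/1600 → 1/1250 → 1/1000 → 1/800 → 1/640 → 1/500 → 1/400 → 1/320 → 1/250 → 1/200 → 1/160 → 1/125 → 1/100 → 1/80 — 4 2/3 stops longer (brighter).
Need 4 2/3 stops darker from the ISO: 20000 → 16000 → 12800 → 10000 → 8000 → 6400 → 5000 → 4000 → 3200 → 2500 → 2000 → 1600 → 1250 → 1000 → 800.

ISO 800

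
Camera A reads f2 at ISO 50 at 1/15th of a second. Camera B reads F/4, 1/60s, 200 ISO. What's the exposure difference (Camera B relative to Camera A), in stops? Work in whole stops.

Aperture: f/2 → f/2.8 → f/4 — 2 stops stopped down (darker).
Shutter speed: 1/15 → 1/30 → 1/60 — 2 stops shorter (darker).
ISO: 50 → 100 → 200 — 2 stops higher (brighter).
Net: −2 −2 +2 = −2 stops.

2 stops darker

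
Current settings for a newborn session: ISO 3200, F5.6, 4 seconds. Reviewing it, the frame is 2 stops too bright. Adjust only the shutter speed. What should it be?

1 s

Overexposed by 2 stops → need 2 stops darker.
Shutter speed: 4 → 2 → 1.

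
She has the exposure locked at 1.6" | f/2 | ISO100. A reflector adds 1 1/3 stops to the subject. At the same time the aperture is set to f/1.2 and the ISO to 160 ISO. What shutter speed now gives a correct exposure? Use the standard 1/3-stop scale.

Scene light: 1 1/3 stops brighter.
Aperture: f/2 → f/1.8 → f/1.6 → f/1.4 → f/1.2 — 1 1/3 stops wider (brighter).
ISO: 100 → 125 → 160 — 2/3 stop raised (brighter).
Net so far: 3 1/3 stops brighter. Shutter speed: 1.6 → 1.3 → 1 → 0.8 → 0.6 → 0.5 → 0.4 → 0.3 → 1/4 → 1/5 → 1/6.

1/6s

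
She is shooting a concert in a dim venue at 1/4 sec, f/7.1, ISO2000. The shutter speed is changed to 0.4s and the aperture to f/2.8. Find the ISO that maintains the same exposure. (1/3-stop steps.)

Shutter speed: 1/4 → 0.3 → 0.4 — 2/3 stop longer (brighter).
Aperture: f/7.1 → f/6.3 → f/5.6 → f/5 → f/4.5 → f/4 → f/3.5 → f/3.2 → f/2.8 — 2 2/3 stops opened up (brighter).
Net change so far: 3 1/3 stops brighter. Offset with the ISO: 2000 → 1600 → 1250 → 1000 → 800 → 640 → 500 → 400 → 320 → 250 → 200.

ISO 200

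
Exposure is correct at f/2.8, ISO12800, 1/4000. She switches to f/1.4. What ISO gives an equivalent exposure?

ISO 3200

Aperture: f/2.8 → f/2 → f/1.4 — 2 stops wider (brighter).
Need 2 stops darker from the ISO: 12800 → 6400 → 3200.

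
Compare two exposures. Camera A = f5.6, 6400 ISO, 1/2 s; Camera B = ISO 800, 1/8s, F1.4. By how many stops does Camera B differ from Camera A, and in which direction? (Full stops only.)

Aperture: f/5.6 → f/4 → f/2.8 → f/2 → f/1.4 — 4 stops larger aperture (brighter).
Shutter speed: 1/2 → 1/4 → 1/8 — 2 stops faster (darker).
ISO: 6400 → 3200 → 1600 → 800 — 3 stops lower (darker).
Net: +4 −2 −3 = −1 stop.

1 stop darker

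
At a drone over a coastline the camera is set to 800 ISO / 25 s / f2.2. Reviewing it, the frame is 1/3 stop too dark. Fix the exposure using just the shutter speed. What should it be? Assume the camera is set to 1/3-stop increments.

Underexposed by 1/3 stop → need 1/3 stop brighter.
Shutter speed: 25 → 30.

30 s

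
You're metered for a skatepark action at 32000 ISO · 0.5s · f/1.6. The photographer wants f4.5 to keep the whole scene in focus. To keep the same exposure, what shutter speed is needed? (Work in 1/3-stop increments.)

4 s

Aperture: f/1.6 → f/1.8 → f/2 → f/2.2 → f/2.5 → f/2.8 → f/3.2 → f/3.5 → f/4 → f/4.5 — 3 stops stopped down (darker).
Need 3 stops brighter from the shutter speed: 0.5 → 0.6 → 0.8 → 1 → 1.3 → 1.6 → 2 → 2.5 → 3.2 → 4.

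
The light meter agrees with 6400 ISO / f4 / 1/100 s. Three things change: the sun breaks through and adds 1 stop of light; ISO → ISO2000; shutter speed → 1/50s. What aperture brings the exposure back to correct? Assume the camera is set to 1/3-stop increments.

f/4.5

Scene light: 1 stop brighter.
ISO: 6400 → 5000 → 4000 → 3200 → 2500 → 2000 — 1 2/3 stops dropped (darker).
Shutter speed: 1/100 → 1/80 → 1/60 → 1/50 — 1 stop slower (brighter).
Net so far: 1/3 stop brighter. Aperture: f/4 → f/4.5.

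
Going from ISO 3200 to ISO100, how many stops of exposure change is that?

5 stops

3200 → 1600 → 800 → 400 → 200 → 100 — count the steps: 5 stops.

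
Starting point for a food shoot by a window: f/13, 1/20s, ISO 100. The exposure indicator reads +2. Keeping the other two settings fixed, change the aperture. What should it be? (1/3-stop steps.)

Overexposed by 2 stops → need 2 stops darker.
Aperture: f/13 → f/14 → f/16 → f/18 → f/20 → f/22 → f/25.

f/25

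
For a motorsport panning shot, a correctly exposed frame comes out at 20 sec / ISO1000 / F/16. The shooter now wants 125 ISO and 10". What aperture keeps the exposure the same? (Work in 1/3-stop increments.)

f/4

ISO: 1000 → 800 → 640 → 500 → 400 → 320 → 250 → 200 → 160 → 125 — 3 stops dropped (darker).
Shutter speed: 20 → 15 → 13 → 10 — 1 stop faster (darker).
Net change so far: 4 stops darker. Offset with the aperture: f/16 → f/14 → f/13 → f/11 → f/10 → f/9 → f/8 → f/7.1 → f/6.3 → f/5.6 → f/5 → f/4.5 → f/4.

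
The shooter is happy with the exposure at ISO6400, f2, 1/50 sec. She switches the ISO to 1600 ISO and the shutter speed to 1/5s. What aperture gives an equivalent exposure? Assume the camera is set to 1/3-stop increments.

ISO: 6400 → 5000 → 4000 → 3200 → 2500 → 2000 → 1600 — 2 stops dropped (darker).
Shutter speed: 1/50 → 1/40 → 1/30 → 1/25 → 1/20 → 1/15 → 1/13 → 1/10 → 1/8 → 1/6 → 1/5 — 3 1/3 stops longer (brighter).
Net change so far: 1 1/3 stops brighter. Offset with the aperture: f/2 → f/2.2 → f/2.5 → f/2.8 → f/3.2.

f/3.2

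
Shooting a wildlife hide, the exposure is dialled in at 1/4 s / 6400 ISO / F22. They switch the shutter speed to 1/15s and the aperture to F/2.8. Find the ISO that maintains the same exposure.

ISO 400

Shutter speed: 1/4 → 1/8 → 1/15 — 2 stops faster (darker).
Aperture: f/22 → f/16 → f/11 → f/8 → f/5.6 → f/4 → f/2.8 — 6 stops wider (brighter).
Net change so far: 4 stops brighter. Offset with the ISO: 6400 → 3200 → 1600 → 800 → 400.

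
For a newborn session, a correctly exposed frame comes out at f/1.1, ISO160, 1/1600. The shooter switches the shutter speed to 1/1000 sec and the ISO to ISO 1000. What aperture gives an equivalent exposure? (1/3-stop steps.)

f/3.5

Shutter speed: 1/1600 → 1/1250 → 1/1000 — 2/3 stop longer (brighter).
ISO: 160 → 200 → 250 → 320 → 400 → 500 → 640 → 800 → 1000 — 2 2/3 stops raised (brighter).
Net change so far: 3 1/3 stops brighter. Offset with the aperture: f/1.1 → f/1.2 → f/1.4 → f/1.6 → f/1.8 → f/2 → f/2.2 → f/2.5 → f/2.8 → f/3.2 → f/3.5.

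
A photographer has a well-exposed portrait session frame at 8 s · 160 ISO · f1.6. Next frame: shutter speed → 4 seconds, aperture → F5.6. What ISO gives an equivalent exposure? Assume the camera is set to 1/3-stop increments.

Shutter speed: 8 → 6 → 5 → 4 — 1 stop faster (darker).
Aperture: f/1.6 → f/1.8 → f/2 → f/2.2 → f/2.5 → f/2.8 → f/3.2 → f/3.5 → f/4 → f/4.5 → f/5 → f/5.6 — 3 2/3 stops narrower (darker).
Net change so far: 4 2/3 stops darker. Offset with the ISO: 160 → 200 → 250 → 320 → 400 → 500 → 640 → 800 → 1000 → 1250 → 1600 → 2000 → 2500 → 3200 → 4000.

ISO 4000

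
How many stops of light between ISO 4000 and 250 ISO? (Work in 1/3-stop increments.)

4 stops

4000 → 3200 → 2500 → 2000 → 1600 → 1250 → 1000 → 800 → 640 → 500 → 400 → 320 → 250 — count the steps: 12 third-stops = 4 stops.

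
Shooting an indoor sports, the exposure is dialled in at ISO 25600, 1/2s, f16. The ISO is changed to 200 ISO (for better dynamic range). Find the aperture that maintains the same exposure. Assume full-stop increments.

f/1.4

ISO: 25600 → 12800 → 6400 → 3200 → 1600 → 800 → 400 → 200 — 7 stops lower (darker).
Need 7 stops brighter from the aperture: f/16 → f/11 → f/8 → f/5.6 → f/4 → f/2.8 → f/2 → f/1.4.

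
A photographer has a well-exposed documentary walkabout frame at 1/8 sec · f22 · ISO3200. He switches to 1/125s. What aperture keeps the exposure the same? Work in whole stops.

f/5.6

Shutter speed: 1/8 → 1/15 → 1/30 → 1/60 → 1/125 — 4 stops shorter (darker).
Need 4 stops brighter from the aperture: f/22 → f/16 → f/11 → f/8 → f/5.6.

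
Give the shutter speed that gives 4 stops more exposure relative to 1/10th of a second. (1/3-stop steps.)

1.6 s

Shutter speed: 1/10 → 1/8 → 1/6 → 1/5 → 1/4 → 0.3 → 0.4 → 0.5 → 0.6 → 0.8 → 1 → 1.3 → 1.6 — 4 stops longer (brighter).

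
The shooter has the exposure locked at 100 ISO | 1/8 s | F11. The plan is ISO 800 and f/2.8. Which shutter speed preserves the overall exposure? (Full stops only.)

ISO: 100 → 200 → 400 → 800 — 3 stops raised (brighter).
Aperture: f/11 → f/8 → f/5.6 → f/4 → f/2.8 — 4 stops larger aperture (brighter).
Net change so far: 7 stops brighter. Offset with the shutter speed: 1/8 → 1/15 → 1/30 → 1/60 → 1/125 → 1/250 → 1/500 → 1/1000.

1/1000s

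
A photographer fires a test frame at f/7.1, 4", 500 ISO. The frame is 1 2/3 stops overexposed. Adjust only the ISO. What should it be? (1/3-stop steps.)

ISO 160

Overexposed by 1 2/3 stops → need 1 2/3 stops darker.
ISO: 500 → 400 → 320 → 250 → 200 → 160.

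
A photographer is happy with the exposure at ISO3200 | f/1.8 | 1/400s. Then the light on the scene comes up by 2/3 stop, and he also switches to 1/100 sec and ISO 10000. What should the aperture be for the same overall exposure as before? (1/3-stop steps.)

f/8

Scene light: 2/3 stop brighter.
Shutter speed: 1/400 → 1/320 → 1/250 → 1/200 → 1/160 → 1/125 → 1/100 — 2 stops slower (brighter).
ISO: 3200 → 4000 → 5000 → 6400 → 8000 → 10000 — 1 2/3 stops higher (brighter).
Net so far: 4 1/3 stops brighter. Aperture: f/1.8 → f/2 → f/2.2 → f/2.5 → f/2.8 → f/3.2 → f/3.5 → f/4 → f/4.5 → f/5 → f/5.6 → f/6.3 → f/7.1 → f/8.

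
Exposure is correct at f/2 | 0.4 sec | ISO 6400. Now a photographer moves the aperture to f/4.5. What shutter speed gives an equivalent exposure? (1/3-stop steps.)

2 s

Aperture: f/2 → f/2.2 → f/2.5 → f/2.8 → f/3.2 → f/3.5 → f/4 → f/4.5 — 2 1/3 stops smaller aperture (darker).
Need 2 1/3 stops brighter from the shutter speed: 0.4 → 0.5 → 0.6 → 0.8 → 1 → 1.3 → 1.6 → 2.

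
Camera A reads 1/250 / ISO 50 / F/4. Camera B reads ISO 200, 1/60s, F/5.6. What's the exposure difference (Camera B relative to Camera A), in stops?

3 stops brighter

Aperture: f/4 → f/5.6 — 1 stop narrower (darker).
Shutter speed: 1/250 → 1/125 → 1/60 — 2 stops longer (brighter).
ISO: 50 → 100 → 200 — 2 stops higher (brighter).
Net: −1 +2 +2 = +3 stops.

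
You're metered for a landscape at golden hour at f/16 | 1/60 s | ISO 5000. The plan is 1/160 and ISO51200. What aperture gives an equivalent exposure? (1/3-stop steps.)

Shutter speed: 1/60 → 1/80 → 1/100 → 1/125 → 1/160 — 1 1/3 stops faster (darker).
ISO: 5000 → 6400 → 8000 → 10000 → 12800 → 16000 → 20000 → 25600 → 32000 → 40000 → 51200 — 3 1/3 stops raised (brighter).
Net change so far: 2 stops brighter. Offset with the aperture: f/16 → f/18 → f/20 → f/22 → f/25 → f/29 → f/32.

f/32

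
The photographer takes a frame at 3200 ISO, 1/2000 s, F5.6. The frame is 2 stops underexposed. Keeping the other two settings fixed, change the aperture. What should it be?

Underexposed by 2 stops → need 2 stops brighter.
Aperture: f/5.6 → f/4 → f/2.8.

f/2.8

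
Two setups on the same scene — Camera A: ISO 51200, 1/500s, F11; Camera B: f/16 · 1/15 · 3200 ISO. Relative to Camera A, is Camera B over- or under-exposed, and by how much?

same exposure (0 stops)

Aperture: f/11 → f/16 — 1 stop stopped down (darker).
Shutter speed: 1/500 → 1/250 → 1/125 → 1/60 → 1/30 → 1/15 — 5 stops slower (brighter).
ISO: 51200 → 25600 → 12800 → 6400 → 3200 — 4 stops lower (darker).
Net: −1 +5 −4 = 0 stops.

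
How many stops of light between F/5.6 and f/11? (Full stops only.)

2 stops

f/5.6 → f/8 → f/11 — count the steps: 2 stops.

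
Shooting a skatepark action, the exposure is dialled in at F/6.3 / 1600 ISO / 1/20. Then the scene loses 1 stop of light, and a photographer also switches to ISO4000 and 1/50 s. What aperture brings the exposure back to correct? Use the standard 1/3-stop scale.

f/4.5

Scene light: 1 stop darker.
ISO: 1600 → 2000 → 2500 → 3200 → 4000 — 1 1/3 stops higher (brighter).
Shutter speed: 1/20 → 1/25 → 1/30 → 1/40 → 1/50 — 1 1/3 stops faster (darker).
Net so far: 1 stop darker. Aperture: f/6.3 → f/5.6 → f/5 → f/4.5.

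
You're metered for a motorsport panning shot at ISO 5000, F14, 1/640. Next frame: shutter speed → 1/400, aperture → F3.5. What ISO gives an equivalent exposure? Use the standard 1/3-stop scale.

ISO 200

Shutter speed: 1/640 → 1/500 → 1/400 — 2/3 stop longer (brighter).
Aperture: f/14 → f/13 → f/11 → f/10 → f/9 → f/8 → f/7.1 → f/6.3 → f/5.6 → f/5 → f/4.5 → f/4 → f/3.5 — 4 stops wider (brighter).
Net change so far: 4 2/3 stops brighter. Offset with the ISO: 5000 → 4000 → 3200 → 2500 → 2000 → 1600 → 1250 → 1000 → 800 → 640 → 500 → 400 → 320 → 250 → 200.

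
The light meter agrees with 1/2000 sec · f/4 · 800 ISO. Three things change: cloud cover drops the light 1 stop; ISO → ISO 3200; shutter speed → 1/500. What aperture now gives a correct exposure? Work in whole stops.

Scene light: 1 stop darker.
ISO: 800 → 1600 → 3200 — 2 stops raised (brighter).
Shutter speed: 1/2000 → 1/1000 → 1/500 — 2 stops longer (brighter).
Net so far: 3 stops brighter. Aperture: f/4 → f/5.6 → f/8 → f/11.

f/11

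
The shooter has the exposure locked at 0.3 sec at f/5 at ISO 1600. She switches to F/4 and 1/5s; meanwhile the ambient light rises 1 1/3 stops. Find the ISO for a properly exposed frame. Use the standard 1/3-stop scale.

Scene light: 1 1/3 stops brighter.
Aperture: f/5 → f/4.5 → f/4 — 2/3 stop wider (brighter).
Shutter speed: 0.3 → 1/4 → 1/5 — 2/3 stop faster (darker).
Net so far: 1 1/3 stops brighter. ISO: 1600 → 1250 → 1000 → 800 → 640.

ISO 640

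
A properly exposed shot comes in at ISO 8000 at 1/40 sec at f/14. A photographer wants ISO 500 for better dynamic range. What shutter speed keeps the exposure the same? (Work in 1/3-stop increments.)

ISO: 8000 → 6400 → 5000 → 4000 → 3200 → 2500 → 2000 → 1600 → 1250 → 1000 → 800 → 640 → 500 — 4 stops lower (darker).
Need 4 stops brighter from the shutter speed: 1/40 → 1/30 → 1/25 → 1/20 → 1/15 → 1/13 → 1/10 → 1/8 → 1/6 → 1/5 → 1/4 → 0.3 → 0.4.

0.4 s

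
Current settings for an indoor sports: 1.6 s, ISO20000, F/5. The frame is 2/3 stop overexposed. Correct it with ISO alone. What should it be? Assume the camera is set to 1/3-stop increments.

ISO 12800

Overexposed by 2/3 stop → need 2/3 stop darker.
ISO: 20000 → 16000 → 12800.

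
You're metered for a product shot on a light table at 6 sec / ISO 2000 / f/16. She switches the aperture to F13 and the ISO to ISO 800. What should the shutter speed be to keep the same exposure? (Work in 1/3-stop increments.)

Aperture: f/16 → f/14 → f/13 — 2/3 stop larger aperture (brighter).
ISO: 2000 → 1600 → 1250 → 1000 → 800 — 1 1/3 stops dropped (darker).
Net change so far: 2/3 stop darker. Offset with the shutter speed: 6 → 8 → 10.

10 s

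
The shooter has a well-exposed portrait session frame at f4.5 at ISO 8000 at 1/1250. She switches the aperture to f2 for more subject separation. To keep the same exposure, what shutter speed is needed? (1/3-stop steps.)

1/6400s

Aperture: f/4.5 → f/4 → f/3.5 → f/3.2 → f/2.8 → f/2.5 → f/2.2 → f/2 — 2 1/3 stops larger aperture (brighter).
Need 2 1/3 stops darker from the shutter speed: 1/1250 → 1/1600 → 1/2000 → 1/2500 → 1/3200 → 1/4000 → 1/5000 → 1/6400.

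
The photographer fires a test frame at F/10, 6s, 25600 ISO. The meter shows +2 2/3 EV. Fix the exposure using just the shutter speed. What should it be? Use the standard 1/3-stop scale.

Overexposed by 2 2/3 stops → need 2 2/3 stops darker.
Shutter speed: 6 → 5 → 4 → 3.2 → 2.5 → 2 → 1.6 → 1.3 → 1.

1 s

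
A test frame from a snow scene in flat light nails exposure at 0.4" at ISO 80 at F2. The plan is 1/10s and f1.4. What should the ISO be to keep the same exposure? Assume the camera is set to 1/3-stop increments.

ISO 160

Shutter speed: 0.4 → 0.3 → 1/4 → 1/5 → 1/6 → 1/8 → 1/10 — 2 stops faster (darker).
Aperture: f/2 → f/1.8 → f/1.6 → f/1.4 — 1 stop wider (brighter).
Net change so far: 1 stop darker. Offset with the ISO: 80 → 100 → 125 → 160.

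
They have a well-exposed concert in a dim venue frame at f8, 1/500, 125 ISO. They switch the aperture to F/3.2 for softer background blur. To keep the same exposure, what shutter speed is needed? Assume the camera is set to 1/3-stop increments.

Aperture: f/8 → f/7.1 → f/6.3 → f/5.6 → f/5 → f/4.5 → f/4 → f/3.5 → f/3.2 — 2 2/3 stops larger aperture (brighter).
Need 2 2/3 stops darker from the shutter speed: 1/500 → 1/640 → 1/800 → 1/1000 → 1/1250 → 1/1600 → 1/2000 → 1/2500 → 1/3200.

1/3200s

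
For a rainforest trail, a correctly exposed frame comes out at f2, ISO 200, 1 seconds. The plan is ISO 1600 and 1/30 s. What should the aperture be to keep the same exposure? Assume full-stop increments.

ISO: 200 → 400 → 800 → 1600 — 3 stops raised (brighter).
Shutter speed: 1 → 1/2 → 1/4 → 1/8 → 1/15 → 1/30 — 5 stops faster (darker).
Net change so far: 2 stops darker. Offset with the aperture: f/2 → f/1.4 → f/1.0.

f/1.0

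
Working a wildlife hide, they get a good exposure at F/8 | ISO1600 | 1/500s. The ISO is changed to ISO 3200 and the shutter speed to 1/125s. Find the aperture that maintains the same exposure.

ISO: 1600 → 3200 — 1 stop higher (brighter).
Shutter speed: 1/500 → 1/250 → 1/125 — 2 stops slower (brighter).
Net change so far: 3 stops brighter. Offset with the aperture: f/8 → f/11 → f/16 → f/22.

f/22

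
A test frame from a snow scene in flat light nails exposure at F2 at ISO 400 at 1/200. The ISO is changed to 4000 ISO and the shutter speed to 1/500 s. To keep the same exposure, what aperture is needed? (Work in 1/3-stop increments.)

f/4

ISO: 400 → 500 → 640 → 800 → 1000 → 1250 → 1600 → 2000 → 2500 → 3200 → 4000 — 3 1/3 stops raised (brighter).
Shutter speed: 1/200 → 1/250 → 1/320 → 1/400 → 1/500 — 1 1/3 stops shorter (darker).
Net change so far: 2 stops brighter. Offset with the aperture: f/2 → f/2.2 → f/2.5 → f/2.8 → f/3.2 → f/3.5 → f/4.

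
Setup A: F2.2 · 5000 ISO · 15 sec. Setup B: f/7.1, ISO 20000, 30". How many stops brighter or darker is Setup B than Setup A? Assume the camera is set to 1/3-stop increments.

Aperture: f/2.2 → f/2.5 → f/2.8 → f/3.2 → f/3.5 → f/4 → f/4.5 → f/5 → f/5.6 → f/6.3 → f/7.1 — 3 1/3 stops smaller aperture (darker).
Shutter speed: 15 → 20 → 25 → 30 — 1 stop slower (brighter).
ISO: 5000 → 6400 → 8000 → 10000 → 12800 → 16000 → 20000 — 2 stops raised (brighter).
Net: −3 1/3 +1 +2 = −1/3 stops.

1/3 stop darker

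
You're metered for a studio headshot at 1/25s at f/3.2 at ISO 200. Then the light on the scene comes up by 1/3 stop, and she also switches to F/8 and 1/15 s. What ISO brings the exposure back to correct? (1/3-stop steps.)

ISO 640

Scene light: 1/3 stop brighter.
Aperture: f/3.2 → f/3.5 → f/4 → f/4.5 → f/5 → f/5.6 → f/6.3 → f/7.1 → f/8 — 2 2/3 stops stopped down (darker).
Shutter speed: 1/25 → 1/20 → 1/15 — 2/3 stop longer (brighter).
Net so far: 1 2/3 stops darker. ISO: 200 → 250 → 320 → 400 → 500 → 640.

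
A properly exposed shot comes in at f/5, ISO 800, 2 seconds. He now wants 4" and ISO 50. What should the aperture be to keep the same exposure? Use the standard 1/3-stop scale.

f/1.8

Shutter speed: 2 → 2.5 → 3.2 → 4 — 1 stop slower (brighter).
ISO: 800 → 640 → 500 → 400 → 320 → 250 → 200 → 160 → 125 → 100 → 80 → 64 → 50 — 4 stops dropped (darker).
Net change so far: 3 stops darker. Offset with the aperture: f/5 → f/4.5 → f/4 → f/3.5 → f/3.2 → f/2.8 → f/2.5 → f/2.2 → f/2 → f/1.8.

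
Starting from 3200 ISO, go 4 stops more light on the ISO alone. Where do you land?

ISO: 3200 → 6400 → 12800 → 25600 → 51200 — 4 stops higher (brighter).

ISO 51200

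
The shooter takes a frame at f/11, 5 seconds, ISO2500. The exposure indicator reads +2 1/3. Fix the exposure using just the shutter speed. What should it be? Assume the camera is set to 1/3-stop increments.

Overexposed by 2 1/3 stops → need 2 1/3 stops darker.
Shutter speed: 5 → 4 → 3.2 → 2.5 → 2 → 1.6 → 1.3 → 1.

1 s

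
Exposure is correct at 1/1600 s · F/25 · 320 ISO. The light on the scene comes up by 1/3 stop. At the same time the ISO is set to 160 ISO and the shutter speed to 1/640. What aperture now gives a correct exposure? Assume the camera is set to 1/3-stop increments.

Scene light: 1/3 stop brighter.
ISO: 320 → 250 → 200 → 160 — 1 stop dropped (darker).
Shutter speed: 1/1600 → 1/1250 → 1/1000 → 1/800 → 1/640 — 1 1/3 stops longer (brighter).
Net so far: 2/3 stop brighter. Aperture: f/25 → f/29 → f/32.

f/32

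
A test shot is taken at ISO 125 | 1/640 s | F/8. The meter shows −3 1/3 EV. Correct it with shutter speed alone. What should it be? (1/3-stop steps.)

Underexposed by 3 1/3 stops → need 3 1/3 stops brighter.
Shutter speed: 1/640 → 1/500 → 1/400 → 1/320 → 1/250 → 1/200 → 1/160 → 1/125 → 1/100 → 1/80 → 1/60.

1/60s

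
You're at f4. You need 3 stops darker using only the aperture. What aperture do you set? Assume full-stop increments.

f/11

Aperture: f/4 → f/5.6 → f/8 → f/11 — 3 stops narrower (darker).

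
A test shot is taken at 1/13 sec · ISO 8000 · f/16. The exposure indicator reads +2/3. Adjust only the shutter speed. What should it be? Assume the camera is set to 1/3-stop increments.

Overexposed by 2/3 stop → need 2/3 stop darker.
Shutter speed: 1/13 → 1/15 → 1/20.

1/20s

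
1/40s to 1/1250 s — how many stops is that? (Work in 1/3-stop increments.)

1/40 → 1/50 → 1/60 → 1/80 → 1/100 → 1/125 → 1/160 → 1/200 → 1/250 → 1/320 → 1/400 → 1/500 → 1/640 → 1/800 → 1/1000 → 1/1250 — count the steps: 15 third-stops = 5 stops.

5 stops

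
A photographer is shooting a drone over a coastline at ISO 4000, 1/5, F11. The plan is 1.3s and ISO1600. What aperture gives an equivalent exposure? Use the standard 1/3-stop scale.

f/18

Shutter speed: 1/5 → 1/4 → 0.3 → 0.4 → 0.5 → 0.6 → 0.8 → 1 → 1.3 — 2 2/3 stops slower (brighter).
ISO: 4000 → 3200 → 2500 → 2000 → 1600 — 1 1/3 stops lower (darker).
Net change so far: 1 1/3 stops brighter. Offset with the aperture: f/11 → f/13 → f/14 → f/16 → f/18.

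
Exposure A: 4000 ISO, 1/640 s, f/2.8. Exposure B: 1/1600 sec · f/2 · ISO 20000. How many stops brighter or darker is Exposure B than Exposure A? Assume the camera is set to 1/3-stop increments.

Aperture: f/2.8 → f/2.5 → f/2.2 → f/2 — 1 stop opened up (brighter).
Shutter speed: 1/640 → 1/800 → 1/1000 → 1/1250 → 1/1600 — 1 1/3 stops faster (darker).
ISO: 4000 → 5000 → 6400 → 8000 → 10000 → 12800 → 16000 → 20000 — 2 1/3 stops higher (brighter).
Net: +1 −1 1/3 +2 1/3 = +2 stops.

2 stops brighter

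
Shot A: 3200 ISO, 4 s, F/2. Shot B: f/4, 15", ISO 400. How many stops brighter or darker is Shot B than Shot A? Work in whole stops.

3 stops darker

Aperture: f/2 → f/2.8 → f/4 — 2 stops stopped down (darker).
Shutter speed: 4 → 8 → 15 — 2 stops longer (brighter).
ISO: 3200 → 1600 → 800 → 400 — 3 stops dropped (darker).
Net: −2 +2 −3 = −3 stops.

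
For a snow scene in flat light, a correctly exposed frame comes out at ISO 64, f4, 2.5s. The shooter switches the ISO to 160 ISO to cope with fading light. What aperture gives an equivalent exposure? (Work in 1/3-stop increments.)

ISO: 64 → 80 → 100 → 125 → 160 — 1 1/3 stops higher (brighter).
Need 1 1/3 stops darker from the aperture: f/4 → f/4.5 → f/5 → f/5.6 → f/6.3.

f/6.3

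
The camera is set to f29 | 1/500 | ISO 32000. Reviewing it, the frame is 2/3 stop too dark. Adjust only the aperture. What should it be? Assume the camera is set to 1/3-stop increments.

Underexposed by 2/3 stop → need 2/3 stop brighter.
Aperture: f/29 → f/25 → f/22.

f/22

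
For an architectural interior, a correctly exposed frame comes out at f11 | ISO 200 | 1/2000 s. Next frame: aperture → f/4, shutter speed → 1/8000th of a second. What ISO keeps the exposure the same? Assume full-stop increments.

Aperture: f/11 → f/8 → f/5.6 → f/4 — 3 stops wider (brighter).
Shutter speed: 1/2000 → 1/4000 → 1/8000 — 2 stops faster (darker).
Net change so far: 1 stop brighter. Offset with the ISO: 200 → 100.

ISO 100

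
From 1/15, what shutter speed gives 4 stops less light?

1/250s

Shutter speed: 1/15 → 1/30 → 1/60 → 1/125 → 1/250 — 4 stops shorter (darker).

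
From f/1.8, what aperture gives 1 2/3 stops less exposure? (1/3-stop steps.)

f/3.2

Aperture: f/1.8 → f/2 → f/2.2 → f/2.5 → f/2.8 → f/3.2 — 1 2/3 stops stopped down (darker).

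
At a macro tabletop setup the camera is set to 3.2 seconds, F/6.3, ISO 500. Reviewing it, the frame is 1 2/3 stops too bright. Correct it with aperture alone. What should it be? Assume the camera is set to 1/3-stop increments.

Overexposed by 1 2/3 stops → need 1 2/3 stops darker.
Aperture: f/6.3 → f/7.1 → f/8 → f/9 → f/10 → f/11.

f/11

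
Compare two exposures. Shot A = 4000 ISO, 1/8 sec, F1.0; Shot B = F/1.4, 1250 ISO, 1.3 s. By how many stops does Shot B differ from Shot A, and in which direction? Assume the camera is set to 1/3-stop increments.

Aperture: f/1.0 → f/1.1 → f/1.2 → f/1.4 — 1 stop narrower (darker).
Shutter speed: 1/8 → 1/6 → 1/5 → 1/4 → 0.3 → 0.4 → 0.5 → 0.6 → 0.8 → 1 → 1.3 — 3 1/3 stops longer (brighter).
ISO: 4000 → 3200 → 2500 → 2000 → 1600 → 1250 — 1 2/3 stops lower (darker).
Net: −1 +3 1/3 −1 2/3 = +2/3 stops.

2/3 stop brighter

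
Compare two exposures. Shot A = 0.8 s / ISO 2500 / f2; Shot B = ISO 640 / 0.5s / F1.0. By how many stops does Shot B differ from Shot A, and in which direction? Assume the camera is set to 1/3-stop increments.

Aperture: f/2 → f/1.8 → f/1.6 → f/1.4 → f/1.2 → f/1.1 → f/1.0 — 2 stops opened up (brighter).
Shutter speed: 0.8 → 0.6 → 0.5 — 2/3 stop faster (darker).
ISO: 2500 → 2000 → 1600 → 1250 → 1000 → 800 → 640 — 2 stops dropped (darker).
Net: +2 −2/3 −2 = −2/3 stops.

2/3 stop darker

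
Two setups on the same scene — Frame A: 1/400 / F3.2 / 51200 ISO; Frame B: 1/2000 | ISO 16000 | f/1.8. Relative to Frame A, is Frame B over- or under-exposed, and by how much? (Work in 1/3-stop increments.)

Aperture: f/3.2 → f/2.8 → f/2.5 → f/2.2 → f/2 → f/1.8 — 1 2/3 stops larger aperture (brighter).
Shutter speed: 1/400 → 1/500 → 1/640 → 1/800 → 1/1000 → 1/1250 → 1/1600 → 1/2000 — 2 1/3 stops shorter (darker).
ISO: 51200 → 40000 → 32000 → 25600 → 20000 → 16000 — 1 2/3 stops dropped (darker).
Net: +1 2/3 −2 1/3 −1 2/3 = −2 1/3 stops.

2 1/3 stops darker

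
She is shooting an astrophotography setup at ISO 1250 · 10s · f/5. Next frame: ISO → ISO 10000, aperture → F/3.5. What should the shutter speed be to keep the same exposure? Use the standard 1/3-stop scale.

ISO: 1250 → 1600 → 2000 → 2500 → 3200 → 4000 → 5000 → 6400 → 8000 → 10000 — 3 stops raised (brighter).
Aperture: f/5 → f/4.5 → f/4 → f/3.5 — 1 stop larger aperture (brighter).
Net change so far: 4 stops brighter. Offset with the shutter speed: 10 → 8 → 6 → 5 → 4 → 3.2 → 2.5 → 2 → 1.6 → 1.3 → 1 → 0.8 → 0.6.

0.6 s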